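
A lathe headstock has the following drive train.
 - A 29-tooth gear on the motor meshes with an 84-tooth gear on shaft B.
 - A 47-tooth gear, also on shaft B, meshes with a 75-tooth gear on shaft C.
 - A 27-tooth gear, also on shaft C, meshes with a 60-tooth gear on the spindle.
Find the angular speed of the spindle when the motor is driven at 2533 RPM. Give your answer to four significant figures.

the motor → shaft B (gear mesh, 84/29): 2533 ÷ 2.8966 = 874.49 RPM
shaft B → shaft C (gear mesh, 75/47): 874.49 ÷ 1.5957 = 548.01 RPM
shaft C → the spindle (gear mesh, 60/27): 548.01 ÷ 2.2222 = 246.61 RPM

246.6 RPM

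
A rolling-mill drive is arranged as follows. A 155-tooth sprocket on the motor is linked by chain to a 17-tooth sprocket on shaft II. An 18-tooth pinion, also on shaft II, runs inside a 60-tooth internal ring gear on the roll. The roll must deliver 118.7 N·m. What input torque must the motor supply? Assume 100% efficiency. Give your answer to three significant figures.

325 N·m

Overall ratio R = 0.10968 × 3.3333 = 0.36559.
Input torque = output torque / R = 118.7 / 0.36559 = 324.68 N·m.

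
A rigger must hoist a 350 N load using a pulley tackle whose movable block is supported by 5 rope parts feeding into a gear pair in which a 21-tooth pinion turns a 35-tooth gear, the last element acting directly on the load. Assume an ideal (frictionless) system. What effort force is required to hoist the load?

Block-and-tackle MA = number of supporting rope parts = 5.
Gear pair MA = 35/21 = 1.6667.
Combined ideal MA = 5 × 1.6667 = 8.3333.
Effort = load / MA = 350 / 8.3333 = 42 N.

42 N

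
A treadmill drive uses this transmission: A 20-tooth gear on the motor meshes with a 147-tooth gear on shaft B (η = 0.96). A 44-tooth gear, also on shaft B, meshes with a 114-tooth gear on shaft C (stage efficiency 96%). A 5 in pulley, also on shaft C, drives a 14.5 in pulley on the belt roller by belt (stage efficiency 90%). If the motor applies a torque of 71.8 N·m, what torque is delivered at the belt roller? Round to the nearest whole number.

gear mesh 147/20 = 7.35 → τ = 71.8·7.35·0.96 = 506.62 N·m
gear mesh 114/44 = 2.5909 → τ = 506.62·2.5909·0.96 = 1260.1 N·m
belt 14.5/5 = 2.9 → τ = 1260.1·2.9·0.90 = 3288.9 N·m

3289 N·m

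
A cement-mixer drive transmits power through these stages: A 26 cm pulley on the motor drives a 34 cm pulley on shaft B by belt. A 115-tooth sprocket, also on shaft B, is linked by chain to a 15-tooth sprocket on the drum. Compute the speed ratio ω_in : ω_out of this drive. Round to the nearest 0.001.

Each stage contributes driven/driver: belt 34/26 = 1.3077, chain 15/115 = 0.13043.
Overall: 1.3077 × 0.13043 = 0.17057.

0.171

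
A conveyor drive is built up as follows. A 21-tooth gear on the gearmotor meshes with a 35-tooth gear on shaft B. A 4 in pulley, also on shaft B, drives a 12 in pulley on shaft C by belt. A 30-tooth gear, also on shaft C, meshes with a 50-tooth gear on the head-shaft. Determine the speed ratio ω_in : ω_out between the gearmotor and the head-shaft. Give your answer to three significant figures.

8.33

Each stage contributes driven/driver: gear mesh 35/21 = 1.6667, belt 12/4 = 3, gear mesh 50/30 = 1.6667.
Overall: 1.6667 × 3 × 1.6667 = 8.3333.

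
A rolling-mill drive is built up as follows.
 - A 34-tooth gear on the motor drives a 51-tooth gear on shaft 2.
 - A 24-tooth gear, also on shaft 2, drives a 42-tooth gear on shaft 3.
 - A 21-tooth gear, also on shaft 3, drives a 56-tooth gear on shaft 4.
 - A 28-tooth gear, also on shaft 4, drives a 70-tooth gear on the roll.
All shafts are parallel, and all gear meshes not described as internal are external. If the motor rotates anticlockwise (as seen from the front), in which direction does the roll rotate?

anticlockwise

the motor → shaft 2: external mesh, 1 reversal → CW.
shaft 2 → shaft 3: external mesh, 1 reversal → CCW.
shaft 3 → shaft 4: external mesh, 1 reversal → CW.
shaft 4 → the roll: external mesh, 1 reversal → CCW.
4 reversals in total — an even number — so the roll turns the same way as the motor.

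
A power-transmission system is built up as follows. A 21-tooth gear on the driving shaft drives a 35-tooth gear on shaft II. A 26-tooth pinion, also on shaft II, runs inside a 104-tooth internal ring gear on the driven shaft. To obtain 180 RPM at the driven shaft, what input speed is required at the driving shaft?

1200 RPM

Overall ratio R = 1.6667 × 4 = 6.6667.
Required input speed = output speed × R = 180 × 6.6667 = 1200 RPM.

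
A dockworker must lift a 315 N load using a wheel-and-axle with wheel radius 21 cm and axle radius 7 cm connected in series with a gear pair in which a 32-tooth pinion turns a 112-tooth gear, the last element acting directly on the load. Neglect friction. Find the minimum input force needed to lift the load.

Wheel-and-axle MA = R/r = 21/7 = 3.
Gear pair MA = 112/32 = 3.5.
Combined ideal MA = 3 × 3.5 = 10.5.
Effort = load / MA = 315 / 10.5 = 30 N.

30 N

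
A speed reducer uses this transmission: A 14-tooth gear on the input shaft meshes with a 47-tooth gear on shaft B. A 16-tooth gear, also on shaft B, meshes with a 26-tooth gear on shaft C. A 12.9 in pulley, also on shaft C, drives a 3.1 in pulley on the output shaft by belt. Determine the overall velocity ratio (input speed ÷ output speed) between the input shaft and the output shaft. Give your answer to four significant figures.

1.311

Each stage contributes driven/driver: gear mesh 47/14 = 3.3571, gear mesh 26/16 = 1.625, belt 3.1/12.9 = 0.24031.
Overall: 3.3571 × 1.625 × 0.24031 = 1.311.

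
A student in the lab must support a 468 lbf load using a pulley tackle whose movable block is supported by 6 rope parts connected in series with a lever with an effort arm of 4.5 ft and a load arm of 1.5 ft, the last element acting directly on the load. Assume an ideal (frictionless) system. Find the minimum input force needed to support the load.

26 lbf

Block-and-tackle MA = number of supporting rope parts = 6.
Lever MA = effort arm / load arm = 4.5/1.5 = 3.
Combined ideal MA = 6 × 3 = 18.
Effort = load / MA = 468 / 18 = 26 lbf.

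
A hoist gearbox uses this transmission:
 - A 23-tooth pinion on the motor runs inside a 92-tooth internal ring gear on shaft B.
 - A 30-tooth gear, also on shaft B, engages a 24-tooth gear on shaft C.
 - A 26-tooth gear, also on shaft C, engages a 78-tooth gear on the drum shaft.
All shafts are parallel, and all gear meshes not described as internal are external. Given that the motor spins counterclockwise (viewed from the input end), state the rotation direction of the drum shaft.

counterclockwise

the motor → shaft B: internal mesh, same direction → CCW.
shaft B → shaft C: external mesh, 1 reversal → CW.
shaft C → the drum shaft: external mesh, 1 reversal → CCW.
2 reversals in total — an even number — so the drum shaft turns the same way as the motor.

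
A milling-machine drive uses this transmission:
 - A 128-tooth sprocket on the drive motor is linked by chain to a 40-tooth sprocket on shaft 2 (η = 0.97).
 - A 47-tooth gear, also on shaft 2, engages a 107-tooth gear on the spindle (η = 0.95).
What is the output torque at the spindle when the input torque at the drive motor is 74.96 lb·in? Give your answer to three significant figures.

Chain: ratio = 40/128 = 0.3125; torque at shaft 2 = 74.96 × 0.3125 × 0.97 = 22.722 lb·in.
Gear mesh: ratio = 107/47 = 2.2766; torque at the spindle = 22.722 × 2.2766 × 0.95 = 49.143 lb·in.

49.1 lb·in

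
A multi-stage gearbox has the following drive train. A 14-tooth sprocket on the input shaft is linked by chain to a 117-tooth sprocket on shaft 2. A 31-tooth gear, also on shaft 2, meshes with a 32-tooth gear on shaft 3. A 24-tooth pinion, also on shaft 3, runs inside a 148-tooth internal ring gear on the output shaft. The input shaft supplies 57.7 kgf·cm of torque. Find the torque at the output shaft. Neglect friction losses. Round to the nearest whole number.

Chain: ratio = 117/14 = 8.3571; torque at shaft 2 = 57.7 × 8.3571 = 482.21 kgf·cm.
Gear mesh: ratio = 32/31 = 1.0323; torque at shaft 3 = 482.21 × 1.0323 = 497.76 kgf·cm.
Internal gear: ratio = 148/24 = 6.1667; torque at the output shaft = 497.76 × 6.1667 = 3069.5 kgf·cm.

3070 kgf·cm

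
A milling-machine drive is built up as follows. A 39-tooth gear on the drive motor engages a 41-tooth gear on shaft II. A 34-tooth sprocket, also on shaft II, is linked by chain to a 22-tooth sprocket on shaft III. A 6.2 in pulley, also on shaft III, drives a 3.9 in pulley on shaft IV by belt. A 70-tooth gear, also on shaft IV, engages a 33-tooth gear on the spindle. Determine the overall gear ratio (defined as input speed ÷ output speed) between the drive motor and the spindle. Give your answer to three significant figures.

0.202

Each stage contributes driven/driver: gear mesh 41/39 = 1.0513, chain 22/34 = 0.64706, belt 3.9/6.2 = 0.62903, gear mesh 33/70 = 0.47143.
Overall: 1.0513 × 0.64706 × 0.62903 × 0.47143 = 0.20172.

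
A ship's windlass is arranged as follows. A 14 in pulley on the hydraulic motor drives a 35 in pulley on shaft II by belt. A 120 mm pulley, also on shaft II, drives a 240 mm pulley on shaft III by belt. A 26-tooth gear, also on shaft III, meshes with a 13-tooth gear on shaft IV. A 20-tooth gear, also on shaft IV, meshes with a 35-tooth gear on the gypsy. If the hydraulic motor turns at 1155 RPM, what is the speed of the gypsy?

Belt: ratio = 35/14 = 2.5, so shaft II turns at 1155 / 2.5 = 462 RPM.
Belt: ratio = 240/120 = 2, so shaft III turns at 462 / 2 = 231 RPM.
Gear mesh: ratio = 13/26 = 0.5, so shaft IV turns at 231 / 0.5 = 462 RPM.
Gear mesh: ratio = 35/20 = 1.75, so the gypsy turns at 462 / 1.75 = 264 RPM.

264 RPM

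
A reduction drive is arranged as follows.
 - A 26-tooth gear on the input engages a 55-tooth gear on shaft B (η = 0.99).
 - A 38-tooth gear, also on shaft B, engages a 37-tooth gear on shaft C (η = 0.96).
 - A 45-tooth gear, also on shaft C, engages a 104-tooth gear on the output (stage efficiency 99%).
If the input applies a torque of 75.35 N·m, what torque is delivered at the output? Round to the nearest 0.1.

337.5 N·m

gear mesh 55/26 = 2.1154 → τ = 75.35·2.1154·0.99 = 157.8 N·m
gear mesh 37/38 = 0.97368 → τ = 157.8·0.97368·0.96 = 147.5 N·m
gear mesh 104/45 = 2.3111 → τ = 147.5·2.3111·0.99 = 337.48 N·m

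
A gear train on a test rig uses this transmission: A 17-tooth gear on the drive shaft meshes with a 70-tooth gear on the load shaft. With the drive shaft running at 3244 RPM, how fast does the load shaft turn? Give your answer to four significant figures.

the drive shaft → the load shaft (gear mesh, 70/17): 3244 ÷ 4.1176 = 787.83 RPM

787.8 RPM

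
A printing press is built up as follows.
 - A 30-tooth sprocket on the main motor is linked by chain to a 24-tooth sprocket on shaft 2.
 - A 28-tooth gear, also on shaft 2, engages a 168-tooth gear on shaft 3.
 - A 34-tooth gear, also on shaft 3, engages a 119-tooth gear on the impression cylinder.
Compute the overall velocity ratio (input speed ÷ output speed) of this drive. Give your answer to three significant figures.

16.8

Each stage contributes driven/driver: chain 24/30 = 0.8, gear mesh 168/28 = 6, gear mesh 119/34 = 3.5.
Overall: 0.8 × 6 × 3.5 = 16.8.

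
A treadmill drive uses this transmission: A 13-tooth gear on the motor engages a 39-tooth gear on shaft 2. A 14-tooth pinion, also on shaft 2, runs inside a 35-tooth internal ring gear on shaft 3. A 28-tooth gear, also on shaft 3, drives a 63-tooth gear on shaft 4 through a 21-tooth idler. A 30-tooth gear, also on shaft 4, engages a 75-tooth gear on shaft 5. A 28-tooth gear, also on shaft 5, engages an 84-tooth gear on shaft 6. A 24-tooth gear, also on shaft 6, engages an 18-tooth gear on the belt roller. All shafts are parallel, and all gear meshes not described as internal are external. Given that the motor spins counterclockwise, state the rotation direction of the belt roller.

counterclockwise

the motor → shaft 2: external mesh, 1 reversal → CW.
shaft 2 → shaft 3: internal mesh, same direction → CW.
shaft 3 → shaft 4: driver → idler → driven is 2 external meshes, 2 reversals → CW.
shaft 4 → shaft 5: external mesh, 1 reversal → CCW.
shaft 5 → shaft 6: external mesh, 1 reversal → CW.
shaft 6 → the belt roller: external mesh, 1 reversal → CCW.
6 reversals in total — an even number — so the belt roller turns the same way as the motor.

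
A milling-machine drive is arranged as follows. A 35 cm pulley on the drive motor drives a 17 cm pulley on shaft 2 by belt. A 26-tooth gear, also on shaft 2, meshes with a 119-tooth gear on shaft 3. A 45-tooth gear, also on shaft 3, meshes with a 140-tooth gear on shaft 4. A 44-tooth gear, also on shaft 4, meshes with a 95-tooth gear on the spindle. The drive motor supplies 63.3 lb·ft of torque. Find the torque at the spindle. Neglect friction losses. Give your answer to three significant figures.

945 lb·ft

After the belt (17/35): 63.3 × 0.48571 = 30.746 lb·ft
After the gear mesh (119/26): 30.746 × 4.5769 = 140.72 lb·ft
After the gear mesh (140/45): 140.72 × 3.1111 = 437.8 lb·ft
After the gear mesh (95/44): 437.8 × 2.1591 = 945.25 lb·ft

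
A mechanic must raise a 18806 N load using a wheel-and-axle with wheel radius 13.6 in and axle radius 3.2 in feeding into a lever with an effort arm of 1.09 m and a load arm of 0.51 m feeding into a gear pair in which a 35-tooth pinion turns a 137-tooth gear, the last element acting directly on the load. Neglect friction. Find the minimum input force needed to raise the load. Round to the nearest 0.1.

528.9 N

Wheel-and-axle MA = R/r = 13.6/3.2 = 4.25.
Lever MA = effort arm / load arm = 1.09/0.51 = 2.1373.
Gear pair MA = 137/35 = 3.9143.
Combined ideal MA = 4.25 × 2.1373 × 3.9143 = 35.555.
Effort = load / MA = 18806 / 35.555 = 528.93 N.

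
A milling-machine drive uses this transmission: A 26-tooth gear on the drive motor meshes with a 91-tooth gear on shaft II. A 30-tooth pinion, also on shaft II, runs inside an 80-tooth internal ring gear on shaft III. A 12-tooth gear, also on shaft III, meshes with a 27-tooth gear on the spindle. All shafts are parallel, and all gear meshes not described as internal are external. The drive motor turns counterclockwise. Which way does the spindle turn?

counterclockwise

the drive motor → shaft II: external mesh, 1 reversal → CW.
shaft II → shaft III: internal mesh, same direction → CW.
shaft III → the spindle: external mesh, 1 reversal → CCW.
2 reversals in total — an even number — so the spindle turns the same way as the drive motor.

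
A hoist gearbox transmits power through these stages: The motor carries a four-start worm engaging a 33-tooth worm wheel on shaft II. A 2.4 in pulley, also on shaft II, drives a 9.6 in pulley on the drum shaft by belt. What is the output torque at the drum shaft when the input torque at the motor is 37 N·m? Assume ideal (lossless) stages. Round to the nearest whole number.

worm 33/4 = 8.25 → τ = 37·8.25 = 305.25 N·m
belt 9.6/2.4 = 4 → τ = 305.25·4 = 1221 N·m

1221 N·m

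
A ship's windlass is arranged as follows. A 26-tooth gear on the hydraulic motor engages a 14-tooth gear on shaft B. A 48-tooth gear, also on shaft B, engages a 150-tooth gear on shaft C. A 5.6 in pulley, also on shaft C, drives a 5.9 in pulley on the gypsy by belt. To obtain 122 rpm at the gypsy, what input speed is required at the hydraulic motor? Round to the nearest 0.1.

Overall ratio R = 0.53846 × 3.125 × 1.0536 = 1.7728.
Required input speed = output speed × R = 122 × 1.7728 = 216.29 rpm.

216.3 rpm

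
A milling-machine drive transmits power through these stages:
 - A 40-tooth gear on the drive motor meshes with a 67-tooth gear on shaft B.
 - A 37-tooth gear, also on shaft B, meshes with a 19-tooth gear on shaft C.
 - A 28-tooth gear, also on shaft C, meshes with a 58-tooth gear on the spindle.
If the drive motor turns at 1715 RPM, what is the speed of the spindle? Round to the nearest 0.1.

Gear mesh: ratio = 67/40 = 1.675, so shaft B turns at 1715 / 1.675 = 1023.9 RPM.
Gear mesh: ratio = 19/37 = 0.51351, so shaft C turns at 1023.9 / 0.51351 = 1993.9 RPM.
Gear mesh: ratio = 58/28 = 2.0714, so the spindle turns at 1993.9 / 2.0714 = 962.56 RPM.

962.6 RPM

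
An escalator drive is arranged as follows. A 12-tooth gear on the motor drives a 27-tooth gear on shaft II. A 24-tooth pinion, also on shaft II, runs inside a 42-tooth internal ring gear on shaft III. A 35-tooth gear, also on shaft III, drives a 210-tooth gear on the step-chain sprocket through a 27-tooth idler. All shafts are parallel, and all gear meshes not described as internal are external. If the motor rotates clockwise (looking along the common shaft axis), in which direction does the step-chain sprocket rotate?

counterclockwise

the motor → shaft II: external mesh, 1 reversal → CCW.
shaft II → shaft III: internal mesh, same direction → CCW.
shaft III → the step-chain sprocket: driver → idler → driven is 2 external meshes, 2 reversals → CCW.
3 reversals in total — an odd number — so the step-chain sprocket turns opposite to the motor.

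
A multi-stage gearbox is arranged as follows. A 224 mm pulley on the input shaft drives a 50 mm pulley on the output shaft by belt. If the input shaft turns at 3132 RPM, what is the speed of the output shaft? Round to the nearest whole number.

14031 RPM

belt 50/224 = 0.22321 → 3132/0.22321 = 14031 RPM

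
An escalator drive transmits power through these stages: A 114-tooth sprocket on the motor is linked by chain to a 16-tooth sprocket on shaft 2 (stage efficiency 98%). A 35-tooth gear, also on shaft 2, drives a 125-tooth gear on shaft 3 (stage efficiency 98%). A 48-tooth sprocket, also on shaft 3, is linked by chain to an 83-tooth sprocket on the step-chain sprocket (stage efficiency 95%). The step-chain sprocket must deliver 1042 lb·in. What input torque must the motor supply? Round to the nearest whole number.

Overall ratio R = 0.14035 × 3.5714 × 1.7292 = 0.86675; overall efficiency η = 0.98 × 0.98 × 0.95 = 0.9124.
Input torque = output torque / (R × η) = 1042 / (0.86675 × 0.9124) = 1317.6 lb·in.

1318 lb·in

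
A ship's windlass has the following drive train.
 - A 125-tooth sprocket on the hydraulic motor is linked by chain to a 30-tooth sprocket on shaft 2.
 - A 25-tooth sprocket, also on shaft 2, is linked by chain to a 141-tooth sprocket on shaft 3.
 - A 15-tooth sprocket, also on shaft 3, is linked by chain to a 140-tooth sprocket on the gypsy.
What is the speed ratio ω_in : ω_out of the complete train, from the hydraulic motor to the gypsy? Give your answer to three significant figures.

Each stage contributes driven/driver: chain 30/125 = 0.24, chain 141/25 = 5.64, chain 140/15 = 9.3333.
Overall: 0.24 × 5.64 × 9.3333 = 12.634.

12.6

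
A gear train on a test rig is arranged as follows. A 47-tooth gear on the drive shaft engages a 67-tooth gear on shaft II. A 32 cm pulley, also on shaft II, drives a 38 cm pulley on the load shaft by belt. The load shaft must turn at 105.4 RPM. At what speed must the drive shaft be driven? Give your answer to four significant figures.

178.4 RPM

Overall ratio R = 1.4255 × 1.1875 = 1.6928.
Required input speed = output speed × R = 105.4 × 1.6928 = 178.42 RPM.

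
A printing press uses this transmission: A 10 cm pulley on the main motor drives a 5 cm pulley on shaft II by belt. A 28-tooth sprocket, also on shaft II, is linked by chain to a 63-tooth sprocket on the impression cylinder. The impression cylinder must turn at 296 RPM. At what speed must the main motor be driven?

333 RPM

Overall ratio R = 0.5 × 2.25 = 1.125.
Required input speed = output speed × R = 296 × 1.125 = 333 RPM.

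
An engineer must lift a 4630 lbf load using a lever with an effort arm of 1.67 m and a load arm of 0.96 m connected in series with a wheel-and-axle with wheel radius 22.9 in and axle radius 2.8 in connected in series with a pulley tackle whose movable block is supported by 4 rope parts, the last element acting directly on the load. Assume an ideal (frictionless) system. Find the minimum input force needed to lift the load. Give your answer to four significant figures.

Lever MA = effort arm / load arm = 1.67/0.96 = 1.7396.
Wheel-and-axle MA = R/r = 22.9/2.8 = 8.1786.
Block-and-tackle MA = number of supporting rope parts = 4.
Combined ideal MA = 1.7396 × 8.1786 × 4 = 56.909.
Effort = load / MA = 4630 / 56.909 = 81.358 lbf.

81.36 lbf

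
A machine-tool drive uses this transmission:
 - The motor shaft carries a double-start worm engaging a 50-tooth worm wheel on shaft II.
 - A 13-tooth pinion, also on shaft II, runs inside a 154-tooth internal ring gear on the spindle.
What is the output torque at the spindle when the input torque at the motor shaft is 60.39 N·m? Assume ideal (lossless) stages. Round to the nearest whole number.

17885 N·m

After the worm (50/2): 60.39 × 25 = 1509.8 N·m
After the internal gear (154/13): 1509.8 × 11.846 = 17885 N·m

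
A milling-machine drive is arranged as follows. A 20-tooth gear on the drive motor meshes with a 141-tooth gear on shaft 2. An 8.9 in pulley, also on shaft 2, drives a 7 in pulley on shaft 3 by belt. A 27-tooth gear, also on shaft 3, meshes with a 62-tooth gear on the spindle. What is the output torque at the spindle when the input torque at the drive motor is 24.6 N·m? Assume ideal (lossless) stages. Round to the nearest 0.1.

gear mesh 141/20 = 7.05 → τ = 24.6·7.05 = 173.43 N·m
belt 7/8.9 = 0.78652 → τ = 173.43·0.78652 = 136.41 N·m
gear mesh 62/27 = 2.2963 → τ = 136.41·2.2963 = 313.23 N·m

313.2 N·m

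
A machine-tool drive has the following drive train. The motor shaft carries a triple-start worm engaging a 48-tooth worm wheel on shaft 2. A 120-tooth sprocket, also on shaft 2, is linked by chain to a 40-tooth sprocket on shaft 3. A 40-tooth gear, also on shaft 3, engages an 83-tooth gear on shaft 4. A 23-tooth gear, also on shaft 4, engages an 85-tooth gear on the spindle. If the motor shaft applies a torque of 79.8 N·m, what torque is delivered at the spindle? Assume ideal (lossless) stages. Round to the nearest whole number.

worm 48/3 = 16 → τ = 79.8·16 = 1276.8 N·m
chain 40/120 = 0.33333 → τ = 1276.8·0.33333 = 425.6 N·m
gear mesh 83/40 = 2.075 → τ = 425.6·2.075 = 883.12 N·m
gear mesh 85/23 = 3.6957 → τ = 883.12·3.6957 = 3263.7 N·m

3264 N·m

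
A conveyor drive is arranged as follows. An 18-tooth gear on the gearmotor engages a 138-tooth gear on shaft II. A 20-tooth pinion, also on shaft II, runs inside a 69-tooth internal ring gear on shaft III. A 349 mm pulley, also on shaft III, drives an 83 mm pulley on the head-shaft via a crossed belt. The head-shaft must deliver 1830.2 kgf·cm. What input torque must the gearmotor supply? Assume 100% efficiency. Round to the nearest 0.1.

291.0 kgf·cm

Overall ratio R = 7.6667 × 3.45 × 0.23782 = 6.2904.
Input torque = output torque / R = 1830.2 / 6.2904 = 290.95 kgf·cm.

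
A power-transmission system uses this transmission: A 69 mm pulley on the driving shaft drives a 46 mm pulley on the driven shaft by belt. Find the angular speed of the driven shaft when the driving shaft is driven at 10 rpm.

15 rpm

Belt: ratio = 46/69 = 0.66667, so the driven shaft turns at 10 / 0.66667 = 15 rpm.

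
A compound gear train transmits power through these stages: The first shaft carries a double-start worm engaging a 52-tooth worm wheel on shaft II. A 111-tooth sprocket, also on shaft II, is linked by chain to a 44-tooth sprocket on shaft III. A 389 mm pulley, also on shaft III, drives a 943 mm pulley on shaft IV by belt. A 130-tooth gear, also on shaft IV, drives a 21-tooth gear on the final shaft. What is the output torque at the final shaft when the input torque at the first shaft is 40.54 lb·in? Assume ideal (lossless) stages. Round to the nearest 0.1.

worm 52/2 = 26 → τ = 40.54·26 = 1054 lb·in
chain 44/111 = 0.3964 → τ = 1054·0.3964 = 417.82 lb·in
belt 943/389 = 2.4242 → τ = 417.82·2.4242 = 1012.9 lb·in
gear mesh 21/130 = 0.16154 → τ = 1012.9·0.16154 = 163.62 lb·in

163.6 lb·in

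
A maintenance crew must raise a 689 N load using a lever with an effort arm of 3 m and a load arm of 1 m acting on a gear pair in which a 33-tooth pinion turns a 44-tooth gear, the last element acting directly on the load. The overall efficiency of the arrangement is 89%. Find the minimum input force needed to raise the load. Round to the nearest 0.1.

193.5 N

Lever MA = effort arm / load arm = 3/1 = 3.
Gear pair MA = 44/33 = 1.3333.
Combined ideal MA = 3 × 1.3333 = 4.
Actual MA = 4 × 0.89 = 3.56.
Effort = load / actual MA = 689 / 3.56 = 193.54 N.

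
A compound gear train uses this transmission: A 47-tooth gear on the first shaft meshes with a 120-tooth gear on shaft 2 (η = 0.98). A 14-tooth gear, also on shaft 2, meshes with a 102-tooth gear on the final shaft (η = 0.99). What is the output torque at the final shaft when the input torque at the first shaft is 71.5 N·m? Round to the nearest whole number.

gear mesh 120/47 = 2.5532 → τ = 71.5·2.5532·0.98 = 178.9 N·m
gear mesh 102/14 = 7.2857 → τ = 178.9·7.2857·0.99 = 1290.4 N·m

1290 N·m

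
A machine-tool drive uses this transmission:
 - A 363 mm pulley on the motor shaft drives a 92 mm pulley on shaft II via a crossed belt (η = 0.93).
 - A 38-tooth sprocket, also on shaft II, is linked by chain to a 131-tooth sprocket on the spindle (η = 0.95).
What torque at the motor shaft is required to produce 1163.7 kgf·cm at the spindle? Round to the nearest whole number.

1508 kgf·cm

Overall ratio R = 0.25344 × 3.4474 = 0.87371; overall efficiency η = 0.93 × 0.95 = 0.8835.
Input torque = output torque / (R × η) = 1163.7 / (0.87371 × 0.8835) = 1507.5 kgf·cm.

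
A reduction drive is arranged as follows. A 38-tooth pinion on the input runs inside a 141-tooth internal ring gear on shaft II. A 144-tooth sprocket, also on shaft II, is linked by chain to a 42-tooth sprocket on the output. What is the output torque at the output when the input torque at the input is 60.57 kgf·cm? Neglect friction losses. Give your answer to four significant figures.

internal gear 141/38 = 3.7105 → τ = 60.57·3.7105 = 224.75 kgf·cm
chain 42/144 = 0.29167 → τ = 224.75·0.29167 = 65.551 kgf·cm

65.55 kgf·cm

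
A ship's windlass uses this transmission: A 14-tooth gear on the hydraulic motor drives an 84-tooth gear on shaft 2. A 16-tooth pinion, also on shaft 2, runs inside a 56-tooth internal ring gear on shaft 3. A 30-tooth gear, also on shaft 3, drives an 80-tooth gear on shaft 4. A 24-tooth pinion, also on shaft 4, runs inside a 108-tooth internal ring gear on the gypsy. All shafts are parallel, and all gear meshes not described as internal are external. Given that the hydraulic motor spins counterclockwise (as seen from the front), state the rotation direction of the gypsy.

counterclockwise

the hydraulic motor → shaft 2: external mesh, 1 reversal → CW.
shaft 2 → shaft 3: internal mesh, same direction → CW.
shaft 3 → shaft 4: external mesh, 1 reversal → CCW.
shaft 4 → the gypsy: internal mesh, same direction → CCW.
2 reversals in total — an even number — so the gypsy turns the same way as the hydraulic motor.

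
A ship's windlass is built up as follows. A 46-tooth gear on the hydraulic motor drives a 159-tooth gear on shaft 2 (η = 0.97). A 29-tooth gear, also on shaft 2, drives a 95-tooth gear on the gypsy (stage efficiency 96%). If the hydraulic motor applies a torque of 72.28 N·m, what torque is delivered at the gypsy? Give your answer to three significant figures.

After the gear mesh (159/46): 72.28 × 3.4565 × 0.97 = 242.34 N·m
After the gear mesh (95/29): 242.34 × 3.2759 × 0.96 = 762.12 N·m

762 N·m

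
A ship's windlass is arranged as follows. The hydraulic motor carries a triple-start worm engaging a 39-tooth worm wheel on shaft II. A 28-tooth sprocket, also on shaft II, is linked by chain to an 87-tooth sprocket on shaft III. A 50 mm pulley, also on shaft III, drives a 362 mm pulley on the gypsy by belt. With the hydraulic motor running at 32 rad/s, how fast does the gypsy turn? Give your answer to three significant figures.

worm 39/3 = 13 → 32/13 = 2.4615 rad/s
chain 87/28 = 3.1071 → 2.4615/3.1071 = 0.79222 rad/s
belt 362/50 = 7.24 → 0.79222/7.24 = 0.10942 rad/s

0.109 rad/s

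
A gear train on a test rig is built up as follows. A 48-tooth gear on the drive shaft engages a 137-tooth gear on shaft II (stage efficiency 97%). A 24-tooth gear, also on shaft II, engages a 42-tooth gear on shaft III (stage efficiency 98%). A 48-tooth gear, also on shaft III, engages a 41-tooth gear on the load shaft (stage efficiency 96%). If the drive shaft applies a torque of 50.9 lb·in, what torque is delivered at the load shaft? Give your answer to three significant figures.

After the gear mesh (137/48): 50.9 × 2.8542 × 0.97 = 140.92 lb·in
After the gear mesh (42/24): 140.92 × 1.75 × 0.98 = 241.68 lb·in
After the gear mesh (41/48): 241.68 × 0.85417 × 0.96 = 198.17 lb·in

198 lb·in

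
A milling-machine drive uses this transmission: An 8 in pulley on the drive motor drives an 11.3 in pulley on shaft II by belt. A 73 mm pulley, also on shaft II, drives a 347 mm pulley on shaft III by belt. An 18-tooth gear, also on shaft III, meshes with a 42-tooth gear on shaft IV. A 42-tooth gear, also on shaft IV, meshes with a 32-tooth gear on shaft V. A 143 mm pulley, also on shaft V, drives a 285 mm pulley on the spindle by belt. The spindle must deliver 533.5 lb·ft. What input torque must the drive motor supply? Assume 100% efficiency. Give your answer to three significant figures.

Overall ratio R = 1.4125 × 4.7534 × 2.3333 × 0.7619 × 1.993 = 23.789.
Input torque = output torque / R = 533.5 / 23.789 = 22.426 lb·ft.

22.4 lb·ft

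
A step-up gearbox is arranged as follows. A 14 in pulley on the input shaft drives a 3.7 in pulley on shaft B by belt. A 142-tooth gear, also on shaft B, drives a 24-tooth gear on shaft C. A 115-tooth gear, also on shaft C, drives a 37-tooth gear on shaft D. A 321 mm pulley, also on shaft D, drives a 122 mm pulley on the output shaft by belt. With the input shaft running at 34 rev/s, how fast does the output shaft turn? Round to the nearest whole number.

belt 3.7/14 = 0.26429 → 34/0.26429 = 128.65 rev/s
gear mesh 24/142 = 0.16901 → 128.65/0.16901 = 761.17 rev/s
gear mesh 37/115 = 0.32174 → 761.17/0.32174 = 2365.8 rev/s
belt 122/321 = 0.38006 → 2365.8/0.38006 = 6224.8 rev/s

6225 rev/s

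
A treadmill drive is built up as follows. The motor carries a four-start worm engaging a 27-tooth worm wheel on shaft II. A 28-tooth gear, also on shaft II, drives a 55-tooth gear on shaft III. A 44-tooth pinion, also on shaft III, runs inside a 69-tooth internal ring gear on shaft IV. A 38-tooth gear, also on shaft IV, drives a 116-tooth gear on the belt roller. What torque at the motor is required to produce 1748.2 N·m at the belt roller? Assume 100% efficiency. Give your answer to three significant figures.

Overall ratio R = 6.75 × 1.9643 × 1.5682 × 3.0526 = 63.472.
Input torque = output torque / R = 1748.2 / 63.472 = 27.543 N·m.

27.5 N·m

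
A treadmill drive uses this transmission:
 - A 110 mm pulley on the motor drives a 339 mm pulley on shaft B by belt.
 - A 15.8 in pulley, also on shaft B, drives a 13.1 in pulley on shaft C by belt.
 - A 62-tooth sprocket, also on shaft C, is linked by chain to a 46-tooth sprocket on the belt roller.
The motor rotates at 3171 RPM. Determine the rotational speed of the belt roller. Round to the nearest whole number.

the motor → shaft B (belt, 339/110): 3171 ÷ 3.0818 = 1028.9 RPM
shaft B → shaft C (belt, 13.1/15.8): 1028.9 ÷ 0.82911 = 1241 RPM
shaft C → the belt roller (chain, 46/62): 1241 ÷ 0.74194 = 1672.7 RPM

1673 RPM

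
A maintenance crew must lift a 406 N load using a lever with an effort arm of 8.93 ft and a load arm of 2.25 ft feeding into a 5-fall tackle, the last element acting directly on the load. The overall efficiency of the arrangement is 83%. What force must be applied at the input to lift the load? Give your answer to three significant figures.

Lever MA = effort arm / load arm = 8.93/2.25 = 3.9689.
Block-and-tackle MA = number of supporting rope parts = 5.
Combined ideal MA = 3.9689 × 5 = 19.844.
Actual MA = 19.844 × 0.83 = 16.471.
Effort = load / actual MA = 406 / 16.471 = 24.65 N.

24.6 N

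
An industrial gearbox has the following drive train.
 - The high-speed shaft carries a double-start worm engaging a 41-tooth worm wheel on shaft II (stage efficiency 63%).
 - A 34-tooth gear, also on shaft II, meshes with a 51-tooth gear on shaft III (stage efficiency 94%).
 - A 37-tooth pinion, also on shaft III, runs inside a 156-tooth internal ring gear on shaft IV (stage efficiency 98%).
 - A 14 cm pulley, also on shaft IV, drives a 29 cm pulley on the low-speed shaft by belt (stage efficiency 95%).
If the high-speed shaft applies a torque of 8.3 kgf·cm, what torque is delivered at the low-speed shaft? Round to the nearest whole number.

After the worm (41/2): 8.3 × 20.5 × 0.63 = 107.19 kgf·cm
After the gear mesh (51/34): 107.19 × 1.5 × 0.94 = 151.14 kgf·cm
After the internal gear (156/37): 151.14 × 4.2162 × 0.98 = 624.51 kgf·cm
After the belt (29/14): 624.51 × 2.0714 × 0.95 = 1228.9 kgf·cm

1229 kgf·cm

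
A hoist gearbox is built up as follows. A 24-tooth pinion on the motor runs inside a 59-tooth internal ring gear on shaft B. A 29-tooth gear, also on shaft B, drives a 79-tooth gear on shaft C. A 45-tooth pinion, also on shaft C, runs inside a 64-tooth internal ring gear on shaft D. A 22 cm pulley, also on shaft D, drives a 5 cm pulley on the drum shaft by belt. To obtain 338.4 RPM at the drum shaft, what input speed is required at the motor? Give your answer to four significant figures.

Overall ratio R = 2.4583 × 2.7241 × 1.4222 × 0.22727 = 2.1646.
Required input speed = output speed × R = 338.4 × 2.1646 = 732.51 RPM.

732.5 RPM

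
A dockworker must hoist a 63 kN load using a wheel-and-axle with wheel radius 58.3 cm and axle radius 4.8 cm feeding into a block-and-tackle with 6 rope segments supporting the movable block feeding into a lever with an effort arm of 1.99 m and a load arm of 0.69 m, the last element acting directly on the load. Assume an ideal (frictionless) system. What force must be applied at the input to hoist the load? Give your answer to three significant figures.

Wheel-and-axle MA = R/r = 58.3/4.8 = 12.146.
Block-and-tackle MA = number of supporting rope parts = 6.
Lever MA = effort arm / load arm = 1.99/0.69 = 2.8841.
Combined ideal MA = 12.146 × 6 × 2.8841 = 210.18.
Effort = load / MA = 63 / 210.18 = 0.29975 kN.

0.300 kN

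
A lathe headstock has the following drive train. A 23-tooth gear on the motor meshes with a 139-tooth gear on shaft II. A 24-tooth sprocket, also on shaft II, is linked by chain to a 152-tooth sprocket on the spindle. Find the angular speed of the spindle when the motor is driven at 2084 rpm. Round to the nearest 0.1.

54.4 rpm

the motor → shaft II (gear mesh, 139/23): 2084 ÷ 6.0435 = 344.83 rpm
shaft II → the spindle (chain, 152/24): 344.83 ÷ 6.3333 = 54.448 rpm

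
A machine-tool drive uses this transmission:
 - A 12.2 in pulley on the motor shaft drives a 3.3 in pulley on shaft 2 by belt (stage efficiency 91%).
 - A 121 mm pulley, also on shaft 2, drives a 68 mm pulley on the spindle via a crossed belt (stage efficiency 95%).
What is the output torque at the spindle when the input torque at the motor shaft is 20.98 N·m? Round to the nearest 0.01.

2.76 N·m

belt 3.3/12.2 = 0.27049 → τ = 20.98·0.27049·0.91 = 5.1642 N·m
belt 68/121 = 0.56198 → τ = 5.1642·0.56198·0.95 = 2.7571 N·m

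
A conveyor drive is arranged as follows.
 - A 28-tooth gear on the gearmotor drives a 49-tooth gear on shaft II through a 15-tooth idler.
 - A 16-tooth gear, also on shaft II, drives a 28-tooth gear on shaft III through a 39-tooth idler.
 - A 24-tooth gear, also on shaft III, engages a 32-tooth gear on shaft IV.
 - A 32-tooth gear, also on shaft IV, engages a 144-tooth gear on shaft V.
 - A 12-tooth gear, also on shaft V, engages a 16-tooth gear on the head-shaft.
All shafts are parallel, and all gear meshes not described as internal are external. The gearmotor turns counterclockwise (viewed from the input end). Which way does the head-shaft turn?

clockwise

the gearmotor → shaft II: driver → idler → driven is 2 external meshes, 2 reversals → CCW.
shaft II → shaft III: driver → idler → driven is 2 external meshes, 2 reversals → CCW.
shaft III → shaft IV: external mesh, 1 reversal → CW.
shaft IV → shaft V: external mesh, 1 reversal → CCW.
shaft V → the head-shaft: external mesh, 1 reversal → CW.
7 reversals in total — an odd number — so the head-shaft turns opposite to the gearmotor.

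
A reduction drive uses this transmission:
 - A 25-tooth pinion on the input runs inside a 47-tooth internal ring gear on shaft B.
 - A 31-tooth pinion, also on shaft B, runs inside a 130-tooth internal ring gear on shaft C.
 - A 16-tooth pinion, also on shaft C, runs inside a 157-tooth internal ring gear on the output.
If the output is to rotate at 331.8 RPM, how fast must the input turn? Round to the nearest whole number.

Overall ratio R = 1.88 × 4.1935 × 9.8125 = 77.36.
Required input speed = output speed × R = 331.8 × 77.36 = 25668 RPM.

25668 RPM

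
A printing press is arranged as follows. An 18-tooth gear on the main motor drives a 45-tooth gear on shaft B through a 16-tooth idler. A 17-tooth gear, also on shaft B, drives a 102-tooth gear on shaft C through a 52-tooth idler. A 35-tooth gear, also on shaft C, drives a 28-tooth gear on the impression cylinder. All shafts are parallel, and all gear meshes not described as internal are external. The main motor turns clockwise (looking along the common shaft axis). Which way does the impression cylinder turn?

anticlockwise

the main motor → shaft B: driver → idler → driven is 2 external meshes, 2 reversals → CW.
shaft B → shaft C: driver → idler → driven is 2 external meshes, 2 reversals → CW.
shaft C → the impression cylinder: external mesh, 1 reversal → CCW.
5 reversals in total — an odd number — so the impression cylinder turns opposite to the main motor.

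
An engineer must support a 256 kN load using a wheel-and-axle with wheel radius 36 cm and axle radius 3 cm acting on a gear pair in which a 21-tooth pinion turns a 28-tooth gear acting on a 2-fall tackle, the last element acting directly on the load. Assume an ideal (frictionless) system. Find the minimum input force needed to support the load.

8 kN

Wheel-and-axle MA = R/r = 36/3 = 12.
Gear pair MA = 28/21 = 1.3333.
Block-and-tackle MA = number of supporting rope parts = 2.
Combined ideal MA = 12 × 1.3333 × 2 = 32.
Effort = load / MA = 256 / 32 = 8 kN.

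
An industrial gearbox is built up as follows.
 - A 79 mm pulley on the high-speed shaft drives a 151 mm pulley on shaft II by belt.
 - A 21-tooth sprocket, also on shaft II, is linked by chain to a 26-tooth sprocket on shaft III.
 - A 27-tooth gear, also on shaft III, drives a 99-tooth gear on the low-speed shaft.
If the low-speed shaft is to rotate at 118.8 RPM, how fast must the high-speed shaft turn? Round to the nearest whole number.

Overall ratio R = 1.9114 × 1.2381 × 3.6667 = 8.6771.
Required input speed = output speed × R = 118.8 × 8.6771 = 1030.8 RPM.

1031 RPM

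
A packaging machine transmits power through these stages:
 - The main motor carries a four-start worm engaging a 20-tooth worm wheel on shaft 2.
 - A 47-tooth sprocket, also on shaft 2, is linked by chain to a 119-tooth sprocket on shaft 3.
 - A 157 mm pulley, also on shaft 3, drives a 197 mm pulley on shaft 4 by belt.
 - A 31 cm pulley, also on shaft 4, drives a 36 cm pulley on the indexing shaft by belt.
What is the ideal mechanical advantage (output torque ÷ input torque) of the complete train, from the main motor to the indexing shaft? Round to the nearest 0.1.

18.4

Each stage contributes driven/driver: worm 20/4 = 5, chain 119/47 = 2.5319, belt 197/157 = 1.2548, belt 36/31 = 1.1613.
Overall: 5 × 2.5319 × 1.2548 × 1.1613 = 18.447.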